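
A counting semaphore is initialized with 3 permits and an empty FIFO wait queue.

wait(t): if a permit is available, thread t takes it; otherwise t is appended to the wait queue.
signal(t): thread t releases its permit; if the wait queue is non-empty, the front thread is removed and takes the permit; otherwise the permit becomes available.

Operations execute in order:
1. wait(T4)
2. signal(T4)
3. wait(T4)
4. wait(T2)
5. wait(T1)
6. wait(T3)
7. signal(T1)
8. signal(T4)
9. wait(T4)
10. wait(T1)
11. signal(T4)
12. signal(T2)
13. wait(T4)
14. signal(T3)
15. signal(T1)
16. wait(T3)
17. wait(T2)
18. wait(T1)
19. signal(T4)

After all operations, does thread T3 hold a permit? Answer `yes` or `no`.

Step 1: wait(T4) -> count=2 queue=[] holders={T4}
Step 2: signal(T4) -> count=3 queue=[] holders={none}
Step 3: wait(T4) -> count=2 queue=[] holders={T4}
Step 4: wait(T2) -> count=1 queue=[] holders={T2,T4}
Step 5: wait(T1) -> count=0 queue=[] holders={T1,T2,T4}
Step 6: wait(T3) -> count=0 queue=[T3] holders={T1,T2,T4}
Step 7: signal(T1) -> count=0 queue=[] holders={T2,T3,T4}
Step 8: signal(T4) -> count=1 queue=[] holders={T2,T3}
Step 9: wait(T4) -> count=0 queue=[] holders={T2,T3,T4}
Step 10: wait(T1) -> count=0 queue=[T1] holders={T2,T3,T4}
Step 11: signal(T4) -> count=0 queue=[] holders={T1,T2,T3}
Step 12: signal(T2) -> count=1 queue=[] holders={T1,T3}
Step 13: wait(T4) -> count=0 queue=[] holders={T1,T3,T4}
Step 14: signal(T3) -> count=1 queue=[] holders={T1,T4}
Step 15: signal(T1) -> count=2 queue=[] holders={T4}
Step 16: wait(T3) -> count=1 queue=[] holders={T3,T4}
Step 17: wait(T2) -> count=0 queue=[] holders={T2,T3,T4}
Step 18: wait(T1) -> count=0 queue=[T1] holders={T2,T3,T4}
Step 19: signal(T4) -> count=0 queue=[] holders={T1,T2,T3}
Final holders: {T1,T2,T3} -> T3 in holders

Answer: yes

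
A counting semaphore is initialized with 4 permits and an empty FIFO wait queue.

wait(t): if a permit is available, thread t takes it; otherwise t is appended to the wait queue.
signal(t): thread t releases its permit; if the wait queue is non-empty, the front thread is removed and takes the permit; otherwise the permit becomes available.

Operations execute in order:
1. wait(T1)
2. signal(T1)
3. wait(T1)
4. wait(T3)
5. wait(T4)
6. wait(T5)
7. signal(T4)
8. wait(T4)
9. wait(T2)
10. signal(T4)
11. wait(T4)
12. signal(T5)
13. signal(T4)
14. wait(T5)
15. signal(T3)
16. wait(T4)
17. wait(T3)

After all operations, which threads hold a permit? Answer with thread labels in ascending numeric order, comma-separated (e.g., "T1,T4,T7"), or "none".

Answer: T1,T2,T4,T5

Derivation:
Step 1: wait(T1) -> count=3 queue=[] holders={T1}
Step 2: signal(T1) -> count=4 queue=[] holders={none}
Step 3: wait(T1) -> count=3 queue=[] holders={T1}
Step 4: wait(T3) -> count=2 queue=[] holders={T1,T3}
Step 5: wait(T4) -> count=1 queue=[] holders={T1,T3,T4}
Step 6: wait(T5) -> count=0 queue=[] holders={T1,T3,T4,T5}
Step 7: signal(T4) -> count=1 queue=[] holders={T1,T3,T5}
Step 8: wait(T4) -> count=0 queue=[] holders={T1,T3,T4,T5}
Step 9: wait(T2) -> count=0 queue=[T2] holders={T1,T3,T4,T5}
Step 10: signal(T4) -> count=0 queue=[] holders={T1,T2,T3,T5}
Step 11: wait(T4) -> count=0 queue=[T4] holders={T1,T2,T3,T5}
Step 12: signal(T5) -> count=0 queue=[] holders={T1,T2,T3,T4}
Step 13: signal(T4) -> count=1 queue=[] holders={T1,T2,T3}
Step 14: wait(T5) -> count=0 queue=[] holders={T1,T2,T3,T5}
Step 15: signal(T3) -> count=1 queue=[] holders={T1,T2,T5}
Step 16: wait(T4) -> count=0 queue=[] holders={T1,T2,T4,T5}
Step 17: wait(T3) -> count=0 queue=[T3] holders={T1,T2,T4,T5}
Final holders: T1,T2,T4,T5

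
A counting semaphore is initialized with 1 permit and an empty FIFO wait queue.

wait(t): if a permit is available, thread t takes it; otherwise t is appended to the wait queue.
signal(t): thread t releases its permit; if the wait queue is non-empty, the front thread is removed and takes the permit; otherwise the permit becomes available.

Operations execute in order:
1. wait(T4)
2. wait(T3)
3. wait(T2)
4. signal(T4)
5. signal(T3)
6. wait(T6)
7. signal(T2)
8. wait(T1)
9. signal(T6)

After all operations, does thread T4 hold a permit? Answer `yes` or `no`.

Step 1: wait(T4) -> count=0 queue=[] holders={T4}
Step 2: wait(T3) -> count=0 queue=[T3] holders={T4}
Step 3: wait(T2) -> count=0 queue=[T3,T2] holders={T4}
Step 4: signal(T4) -> count=0 queue=[T2] holders={T3}
Step 5: signal(T3) -> count=0 queue=[] holders={T2}
Step 6: wait(T6) -> count=0 queue=[T6] holders={T2}
Step 7: signal(T2) -> count=0 queue=[] holders={T6}
Step 8: wait(T1) -> count=0 queue=[T1] holders={T6}
Step 9: signal(T6) -> count=0 queue=[] holders={T1}
Final holders: {T1} -> T4 not in holders

Answer: no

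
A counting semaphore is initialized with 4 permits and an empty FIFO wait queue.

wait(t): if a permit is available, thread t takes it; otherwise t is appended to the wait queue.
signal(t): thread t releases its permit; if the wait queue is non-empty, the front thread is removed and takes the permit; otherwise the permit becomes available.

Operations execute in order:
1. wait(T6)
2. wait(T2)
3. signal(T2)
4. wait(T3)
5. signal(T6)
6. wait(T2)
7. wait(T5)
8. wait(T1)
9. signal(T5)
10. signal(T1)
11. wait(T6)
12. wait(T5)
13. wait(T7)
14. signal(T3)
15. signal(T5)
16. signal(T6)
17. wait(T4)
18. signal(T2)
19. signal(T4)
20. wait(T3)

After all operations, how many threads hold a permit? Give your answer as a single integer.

Answer: 2

Derivation:
Step 1: wait(T6) -> count=3 queue=[] holders={T6}
Step 2: wait(T2) -> count=2 queue=[] holders={T2,T6}
Step 3: signal(T2) -> count=3 queue=[] holders={T6}
Step 4: wait(T3) -> count=2 queue=[] holders={T3,T6}
Step 5: signal(T6) -> count=3 queue=[] holders={T3}
Step 6: wait(T2) -> count=2 queue=[] holders={T2,T3}
Step 7: wait(T5) -> count=1 queue=[] holders={T2,T3,T5}
Step 8: wait(T1) -> count=0 queue=[] holders={T1,T2,T3,T5}
Step 9: signal(T5) -> count=1 queue=[] holders={T1,T2,T3}
Step 10: signal(T1) -> count=2 queue=[] holders={T2,T3}
Step 11: wait(T6) -> count=1 queue=[] holders={T2,T3,T6}
Step 12: wait(T5) -> count=0 queue=[] holders={T2,T3,T5,T6}
Step 13: wait(T7) -> count=0 queue=[T7] holders={T2,T3,T5,T6}
Step 14: signal(T3) -> count=0 queue=[] holders={T2,T5,T6,T7}
Step 15: signal(T5) -> count=1 queue=[] holders={T2,T6,T7}
Step 16: signal(T6) -> count=2 queue=[] holders={T2,T7}
Step 17: wait(T4) -> count=1 queue=[] holders={T2,T4,T7}
Step 18: signal(T2) -> count=2 queue=[] holders={T4,T7}
Step 19: signal(T4) -> count=3 queue=[] holders={T7}
Step 20: wait(T3) -> count=2 queue=[] holders={T3,T7}
Final holders: {T3,T7} -> 2 thread(s)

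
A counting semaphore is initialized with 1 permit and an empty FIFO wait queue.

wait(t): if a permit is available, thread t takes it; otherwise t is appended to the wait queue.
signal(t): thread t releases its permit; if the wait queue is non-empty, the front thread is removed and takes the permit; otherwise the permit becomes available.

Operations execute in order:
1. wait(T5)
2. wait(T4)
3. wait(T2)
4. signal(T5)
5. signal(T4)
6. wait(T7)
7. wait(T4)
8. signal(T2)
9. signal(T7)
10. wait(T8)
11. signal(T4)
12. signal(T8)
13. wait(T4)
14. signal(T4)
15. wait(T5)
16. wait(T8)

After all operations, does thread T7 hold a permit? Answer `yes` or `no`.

Answer: no

Derivation:
Step 1: wait(T5) -> count=0 queue=[] holders={T5}
Step 2: wait(T4) -> count=0 queue=[T4] holders={T5}
Step 3: wait(T2) -> count=0 queue=[T4,T2] holders={T5}
Step 4: signal(T5) -> count=0 queue=[T2] holders={T4}
Step 5: signal(T4) -> count=0 queue=[] holders={T2}
Step 6: wait(T7) -> count=0 queue=[T7] holders={T2}
Step 7: wait(T4) -> count=0 queue=[T7,T4] holders={T2}
Step 8: signal(T2) -> count=0 queue=[T4] holders={T7}
Step 9: signal(T7) -> count=0 queue=[] holders={T4}
Step 10: wait(T8) -> count=0 queue=[T8] holders={T4}
Step 11: signal(T4) -> count=0 queue=[] holders={T8}
Step 12: signal(T8) -> count=1 queue=[] holders={none}
Step 13: wait(T4) -> count=0 queue=[] holders={T4}
Step 14: signal(T4) -> count=1 queue=[] holders={none}
Step 15: wait(T5) -> count=0 queue=[] holders={T5}
Step 16: wait(T8) -> count=0 queue=[T8] holders={T5}
Final holders: {T5} -> T7 not in holders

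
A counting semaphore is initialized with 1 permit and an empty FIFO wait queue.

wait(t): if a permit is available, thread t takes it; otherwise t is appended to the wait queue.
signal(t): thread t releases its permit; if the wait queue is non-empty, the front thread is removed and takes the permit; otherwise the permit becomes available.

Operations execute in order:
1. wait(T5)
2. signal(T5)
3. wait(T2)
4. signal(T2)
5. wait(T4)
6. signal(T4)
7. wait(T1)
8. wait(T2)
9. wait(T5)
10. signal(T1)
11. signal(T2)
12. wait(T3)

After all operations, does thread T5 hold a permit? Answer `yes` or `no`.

Answer: yes

Derivation:
Step 1: wait(T5) -> count=0 queue=[] holders={T5}
Step 2: signal(T5) -> count=1 queue=[] holders={none}
Step 3: wait(T2) -> count=0 queue=[] holders={T2}
Step 4: signal(T2) -> count=1 queue=[] holders={none}
Step 5: wait(T4) -> count=0 queue=[] holders={T4}
Step 6: signal(T4) -> count=1 queue=[] holders={none}
Step 7: wait(T1) -> count=0 queue=[] holders={T1}
Step 8: wait(T2) -> count=0 queue=[T2] holders={T1}
Step 9: wait(T5) -> count=0 queue=[T2,T5] holders={T1}
Step 10: signal(T1) -> count=0 queue=[T5] holders={T2}
Step 11: signal(T2) -> count=0 queue=[] holders={T5}
Step 12: wait(T3) -> count=0 queue=[T3] holders={T5}
Final holders: {T5} -> T5 in holders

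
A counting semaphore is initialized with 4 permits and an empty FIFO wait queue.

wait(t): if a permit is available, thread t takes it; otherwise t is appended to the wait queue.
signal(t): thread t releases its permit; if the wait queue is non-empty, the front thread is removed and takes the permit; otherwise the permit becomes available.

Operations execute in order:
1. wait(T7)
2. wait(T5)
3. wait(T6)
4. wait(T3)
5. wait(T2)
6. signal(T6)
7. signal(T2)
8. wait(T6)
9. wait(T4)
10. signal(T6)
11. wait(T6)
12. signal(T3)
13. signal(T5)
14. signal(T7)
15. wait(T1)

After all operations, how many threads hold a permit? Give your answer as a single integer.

Answer: 3

Derivation:
Step 1: wait(T7) -> count=3 queue=[] holders={T7}
Step 2: wait(T5) -> count=2 queue=[] holders={T5,T7}
Step 3: wait(T6) -> count=1 queue=[] holders={T5,T6,T7}
Step 4: wait(T3) -> count=0 queue=[] holders={T3,T5,T6,T7}
Step 5: wait(T2) -> count=0 queue=[T2] holders={T3,T5,T6,T7}
Step 6: signal(T6) -> count=0 queue=[] holders={T2,T3,T5,T7}
Step 7: signal(T2) -> count=1 queue=[] holders={T3,T5,T7}
Step 8: wait(T6) -> count=0 queue=[] holders={T3,T5,T6,T7}
Step 9: wait(T4) -> count=0 queue=[T4] holders={T3,T5,T6,T7}
Step 10: signal(T6) -> count=0 queue=[] holders={T3,T4,T5,T7}
Step 11: wait(T6) -> count=0 queue=[T6] holders={T3,T4,T5,T7}
Step 12: signal(T3) -> count=0 queue=[] holders={T4,T5,T6,T7}
Step 13: signal(T5) -> count=1 queue=[] holders={T4,T6,T7}
Step 14: signal(T7) -> count=2 queue=[] holders={T4,T6}
Step 15: wait(T1) -> count=1 queue=[] holders={T1,T4,T6}
Final holders: {T1,T4,T6} -> 3 thread(s)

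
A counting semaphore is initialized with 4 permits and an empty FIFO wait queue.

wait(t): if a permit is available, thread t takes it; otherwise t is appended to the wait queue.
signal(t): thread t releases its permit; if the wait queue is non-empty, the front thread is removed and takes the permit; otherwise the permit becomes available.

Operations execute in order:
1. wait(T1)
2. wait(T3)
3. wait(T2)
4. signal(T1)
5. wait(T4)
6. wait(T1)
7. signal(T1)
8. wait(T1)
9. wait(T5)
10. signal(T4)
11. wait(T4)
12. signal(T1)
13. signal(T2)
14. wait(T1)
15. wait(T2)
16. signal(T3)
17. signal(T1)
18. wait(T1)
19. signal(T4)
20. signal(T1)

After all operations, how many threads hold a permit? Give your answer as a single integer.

Answer: 2

Derivation:
Step 1: wait(T1) -> count=3 queue=[] holders={T1}
Step 2: wait(T3) -> count=2 queue=[] holders={T1,T3}
Step 3: wait(T2) -> count=1 queue=[] holders={T1,T2,T3}
Step 4: signal(T1) -> count=2 queue=[] holders={T2,T3}
Step 5: wait(T4) -> count=1 queue=[] holders={T2,T3,T4}
Step 6: wait(T1) -> count=0 queue=[] holders={T1,T2,T3,T4}
Step 7: signal(T1) -> count=1 queue=[] holders={T2,T3,T4}
Step 8: wait(T1) -> count=0 queue=[] holders={T1,T2,T3,T4}
Step 9: wait(T5) -> count=0 queue=[T5] holders={T1,T2,T3,T4}
Step 10: signal(T4) -> count=0 queue=[] holders={T1,T2,T3,T5}
Step 11: wait(T4) -> count=0 queue=[T4] holders={T1,T2,T3,T5}
Step 12: signal(T1) -> count=0 queue=[] holders={T2,T3,T4,T5}
Step 13: signal(T2) -> count=1 queue=[] holders={T3,T4,T5}
Step 14: wait(T1) -> count=0 queue=[] holders={T1,T3,T4,T5}
Step 15: wait(T2) -> count=0 queue=[T2] holders={T1,T3,T4,T5}
Step 16: signal(T3) -> count=0 queue=[] holders={T1,T2,T4,T5}
Step 17: signal(T1) -> count=1 queue=[] holders={T2,T4,T5}
Step 18: wait(T1) -> count=0 queue=[] holders={T1,T2,T4,T5}
Step 19: signal(T4) -> count=1 queue=[] holders={T1,T2,T5}
Step 20: signal(T1) -> count=2 queue=[] holders={T2,T5}
Final holders: {T2,T5} -> 2 thread(s)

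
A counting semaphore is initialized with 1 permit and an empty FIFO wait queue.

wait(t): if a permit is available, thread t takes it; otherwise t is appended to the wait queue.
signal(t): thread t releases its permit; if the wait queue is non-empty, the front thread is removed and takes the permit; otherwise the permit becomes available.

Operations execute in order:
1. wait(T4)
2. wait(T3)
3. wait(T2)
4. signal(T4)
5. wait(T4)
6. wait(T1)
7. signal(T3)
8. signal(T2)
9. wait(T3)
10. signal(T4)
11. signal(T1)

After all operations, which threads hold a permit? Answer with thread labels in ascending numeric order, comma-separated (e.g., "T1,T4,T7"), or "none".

Step 1: wait(T4) -> count=0 queue=[] holders={T4}
Step 2: wait(T3) -> count=0 queue=[T3] holders={T4}
Step 3: wait(T2) -> count=0 queue=[T3,T2] holders={T4}
Step 4: signal(T4) -> count=0 queue=[T2] holders={T3}
Step 5: wait(T4) -> count=0 queue=[T2,T4] holders={T3}
Step 6: wait(T1) -> count=0 queue=[T2,T4,T1] holders={T3}
Step 7: signal(T3) -> count=0 queue=[T4,T1] holders={T2}
Step 8: signal(T2) -> count=0 queue=[T1] holders={T4}
Step 9: wait(T3) -> count=0 queue=[T1,T3] holders={T4}
Step 10: signal(T4) -> count=0 queue=[T3] holders={T1}
Step 11: signal(T1) -> count=0 queue=[] holders={T3}
Final holders: T3

Answer: T3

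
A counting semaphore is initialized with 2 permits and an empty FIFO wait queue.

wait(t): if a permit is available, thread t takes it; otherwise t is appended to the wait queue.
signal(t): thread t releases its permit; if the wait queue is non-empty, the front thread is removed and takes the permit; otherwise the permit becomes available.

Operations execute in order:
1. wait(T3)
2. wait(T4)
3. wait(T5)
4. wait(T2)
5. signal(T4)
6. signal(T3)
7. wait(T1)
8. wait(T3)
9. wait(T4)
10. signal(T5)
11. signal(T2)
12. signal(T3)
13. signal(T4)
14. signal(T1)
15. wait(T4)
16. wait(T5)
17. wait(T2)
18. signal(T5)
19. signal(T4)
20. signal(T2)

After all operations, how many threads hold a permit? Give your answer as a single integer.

Step 1: wait(T3) -> count=1 queue=[] holders={T3}
Step 2: wait(T4) -> count=0 queue=[] holders={T3,T4}
Step 3: wait(T5) -> count=0 queue=[T5] holders={T3,T4}
Step 4: wait(T2) -> count=0 queue=[T5,T2] holders={T3,T4}
Step 5: signal(T4) -> count=0 queue=[T2] holders={T3,T5}
Step 6: signal(T3) -> count=0 queue=[] holders={T2,T5}
Step 7: wait(T1) -> count=0 queue=[T1] holders={T2,T5}
Step 8: wait(T3) -> count=0 queue=[T1,T3] holders={T2,T5}
Step 9: wait(T4) -> count=0 queue=[T1,T3,T4] holders={T2,T5}
Step 10: signal(T5) -> count=0 queue=[T3,T4] holders={T1,T2}
Step 11: signal(T2) -> count=0 queue=[T4] holders={T1,T3}
Step 12: signal(T3) -> count=0 queue=[] holders={T1,T4}
Step 13: signal(T4) -> count=1 queue=[] holders={T1}
Step 14: signal(T1) -> count=2 queue=[] holders={none}
Step 15: wait(T4) -> count=1 queue=[] holders={T4}
Step 16: wait(T5) -> count=0 queue=[] holders={T4,T5}
Step 17: wait(T2) -> count=0 queue=[T2] holders={T4,T5}
Step 18: signal(T5) -> count=0 queue=[] holders={T2,T4}
Step 19: signal(T4) -> count=1 queue=[] holders={T2}
Step 20: signal(T2) -> count=2 queue=[] holders={none}
Final holders: {none} -> 0 thread(s)

Answer: 0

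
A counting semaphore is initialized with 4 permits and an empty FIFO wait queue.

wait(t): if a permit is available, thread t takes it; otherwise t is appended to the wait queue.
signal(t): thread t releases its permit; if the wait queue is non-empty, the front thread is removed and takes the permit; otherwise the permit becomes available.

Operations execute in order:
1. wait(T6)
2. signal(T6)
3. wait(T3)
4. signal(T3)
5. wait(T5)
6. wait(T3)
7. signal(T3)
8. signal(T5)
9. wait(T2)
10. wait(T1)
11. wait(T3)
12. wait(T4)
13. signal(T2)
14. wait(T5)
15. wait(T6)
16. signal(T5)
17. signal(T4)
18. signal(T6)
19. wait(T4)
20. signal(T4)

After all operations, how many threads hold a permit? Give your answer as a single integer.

Step 1: wait(T6) -> count=3 queue=[] holders={T6}
Step 2: signal(T6) -> count=4 queue=[] holders={none}
Step 3: wait(T3) -> count=3 queue=[] holders={T3}
Step 4: signal(T3) -> count=4 queue=[] holders={none}
Step 5: wait(T5) -> count=3 queue=[] holders={T5}
Step 6: wait(T3) -> count=2 queue=[] holders={T3,T5}
Step 7: signal(T3) -> count=3 queue=[] holders={T5}
Step 8: signal(T5) -> count=4 queue=[] holders={none}
Step 9: wait(T2) -> count=3 queue=[] holders={T2}
Step 10: wait(T1) -> count=2 queue=[] holders={T1,T2}
Step 11: wait(T3) -> count=1 queue=[] holders={T1,T2,T3}
Step 12: wait(T4) -> count=0 queue=[] holders={T1,T2,T3,T4}
Step 13: signal(T2) -> count=1 queue=[] holders={T1,T3,T4}
Step 14: wait(T5) -> count=0 queue=[] holders={T1,T3,T4,T5}
Step 15: wait(T6) -> count=0 queue=[T6] holders={T1,T3,T4,T5}
Step 16: signal(T5) -> count=0 queue=[] holders={T1,T3,T4,T6}
Step 17: signal(T4) -> count=1 queue=[] holders={T1,T3,T6}
Step 18: signal(T6) -> count=2 queue=[] holders={T1,T3}
Step 19: wait(T4) -> count=1 queue=[] holders={T1,T3,T4}
Step 20: signal(T4) -> count=2 queue=[] holders={T1,T3}
Final holders: {T1,T3} -> 2 thread(s)

Answer: 2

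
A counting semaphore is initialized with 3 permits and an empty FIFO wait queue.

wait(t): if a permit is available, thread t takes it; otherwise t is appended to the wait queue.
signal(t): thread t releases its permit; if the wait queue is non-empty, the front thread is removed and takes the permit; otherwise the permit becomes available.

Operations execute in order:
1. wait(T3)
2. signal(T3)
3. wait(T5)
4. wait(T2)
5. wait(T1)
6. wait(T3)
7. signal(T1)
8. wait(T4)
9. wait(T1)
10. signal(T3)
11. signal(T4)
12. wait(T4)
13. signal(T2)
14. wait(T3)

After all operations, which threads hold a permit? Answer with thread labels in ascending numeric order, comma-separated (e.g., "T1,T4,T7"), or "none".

Step 1: wait(T3) -> count=2 queue=[] holders={T3}
Step 2: signal(T3) -> count=3 queue=[] holders={none}
Step 3: wait(T5) -> count=2 queue=[] holders={T5}
Step 4: wait(T2) -> count=1 queue=[] holders={T2,T5}
Step 5: wait(T1) -> count=0 queue=[] holders={T1,T2,T5}
Step 6: wait(T3) -> count=0 queue=[T3] holders={T1,T2,T5}
Step 7: signal(T1) -> count=0 queue=[] holders={T2,T3,T5}
Step 8: wait(T4) -> count=0 queue=[T4] holders={T2,T3,T5}
Step 9: wait(T1) -> count=0 queue=[T4,T1] holders={T2,T3,T5}
Step 10: signal(T3) -> count=0 queue=[T1] holders={T2,T4,T5}
Step 11: signal(T4) -> count=0 queue=[] holders={T1,T2,T5}
Step 12: wait(T4) -> count=0 queue=[T4] holders={T1,T2,T5}
Step 13: signal(T2) -> count=0 queue=[] holders={T1,T4,T5}
Step 14: wait(T3) -> count=0 queue=[T3] holders={T1,T4,T5}
Final holders: T1,T4,T5

Answer: T1,T4,T5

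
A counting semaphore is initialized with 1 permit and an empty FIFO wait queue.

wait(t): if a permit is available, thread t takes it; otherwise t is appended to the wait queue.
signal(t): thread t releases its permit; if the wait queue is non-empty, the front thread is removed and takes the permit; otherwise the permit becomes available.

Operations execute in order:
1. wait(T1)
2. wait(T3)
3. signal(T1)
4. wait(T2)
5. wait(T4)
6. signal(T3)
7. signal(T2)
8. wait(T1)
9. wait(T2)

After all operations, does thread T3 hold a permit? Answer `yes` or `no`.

Step 1: wait(T1) -> count=0 queue=[] holders={T1}
Step 2: wait(T3) -> count=0 queue=[T3] holders={T1}
Step 3: signal(T1) -> count=0 queue=[] holders={T3}
Step 4: wait(T2) -> count=0 queue=[T2] holders={T3}
Step 5: wait(T4) -> count=0 queue=[T2,T4] holders={T3}
Step 6: signal(T3) -> count=0 queue=[T4] holders={T2}
Step 7: signal(T2) -> count=0 queue=[] holders={T4}
Step 8: wait(T1) -> count=0 queue=[T1] holders={T4}
Step 9: wait(T2) -> count=0 queue=[T1,T2] holders={T4}
Final holders: {T4} -> T3 not in holders

Answer: no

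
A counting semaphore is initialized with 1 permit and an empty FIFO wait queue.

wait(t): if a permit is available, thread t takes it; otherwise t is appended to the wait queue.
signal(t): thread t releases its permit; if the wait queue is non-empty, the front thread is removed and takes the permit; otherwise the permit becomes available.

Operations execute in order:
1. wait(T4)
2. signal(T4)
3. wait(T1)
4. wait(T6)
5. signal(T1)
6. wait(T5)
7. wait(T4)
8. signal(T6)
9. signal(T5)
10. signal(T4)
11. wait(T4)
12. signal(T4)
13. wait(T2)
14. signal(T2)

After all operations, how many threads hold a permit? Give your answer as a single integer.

Answer: 0

Derivation:
Step 1: wait(T4) -> count=0 queue=[] holders={T4}
Step 2: signal(T4) -> count=1 queue=[] holders={none}
Step 3: wait(T1) -> count=0 queue=[] holders={T1}
Step 4: wait(T6) -> count=0 queue=[T6] holders={T1}
Step 5: signal(T1) -> count=0 queue=[] holders={T6}
Step 6: wait(T5) -> count=0 queue=[T5] holders={T6}
Step 7: wait(T4) -> count=0 queue=[T5,T4] holders={T6}
Step 8: signal(T6) -> count=0 queue=[T4] holders={T5}
Step 9: signal(T5) -> count=0 queue=[] holders={T4}
Step 10: signal(T4) -> count=1 queue=[] holders={none}
Step 11: wait(T4) -> count=0 queue=[] holders={T4}
Step 12: signal(T4) -> count=1 queue=[] holders={none}
Step 13: wait(T2) -> count=0 queue=[] holders={T2}
Step 14: signal(T2) -> count=1 queue=[] holders={none}
Final holders: {none} -> 0 thread(s)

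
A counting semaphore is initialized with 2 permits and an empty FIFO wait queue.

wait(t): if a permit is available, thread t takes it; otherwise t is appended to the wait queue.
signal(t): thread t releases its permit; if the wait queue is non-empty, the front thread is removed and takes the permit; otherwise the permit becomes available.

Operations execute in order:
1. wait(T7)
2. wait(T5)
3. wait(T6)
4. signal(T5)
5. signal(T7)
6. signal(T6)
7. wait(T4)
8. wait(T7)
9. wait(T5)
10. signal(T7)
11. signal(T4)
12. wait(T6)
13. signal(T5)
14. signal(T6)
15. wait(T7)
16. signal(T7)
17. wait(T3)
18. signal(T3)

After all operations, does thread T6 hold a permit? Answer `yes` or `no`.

Answer: no

Derivation:
Step 1: wait(T7) -> count=1 queue=[] holders={T7}
Step 2: wait(T5) -> count=0 queue=[] holders={T5,T7}
Step 3: wait(T6) -> count=0 queue=[T6] holders={T5,T7}
Step 4: signal(T5) -> count=0 queue=[] holders={T6,T7}
Step 5: signal(T7) -> count=1 queue=[] holders={T6}
Step 6: signal(T6) -> count=2 queue=[] holders={none}
Step 7: wait(T4) -> count=1 queue=[] holders={T4}
Step 8: wait(T7) -> count=0 queue=[] holders={T4,T7}
Step 9: wait(T5) -> count=0 queue=[T5] holders={T4,T7}
Step 10: signal(T7) -> count=0 queue=[] holders={T4,T5}
Step 11: signal(T4) -> count=1 queue=[] holders={T5}
Step 12: wait(T6) -> count=0 queue=[] holders={T5,T6}
Step 13: signal(T5) -> count=1 queue=[] holders={T6}
Step 14: signal(T6) -> count=2 queue=[] holders={none}
Step 15: wait(T7) -> count=1 queue=[] holders={T7}
Step 16: signal(T7) -> count=2 queue=[] holders={none}
Step 17: wait(T3) -> count=1 queue=[] holders={T3}
Step 18: signal(T3) -> count=2 queue=[] holders={none}
Final holders: {none} -> T6 not in holders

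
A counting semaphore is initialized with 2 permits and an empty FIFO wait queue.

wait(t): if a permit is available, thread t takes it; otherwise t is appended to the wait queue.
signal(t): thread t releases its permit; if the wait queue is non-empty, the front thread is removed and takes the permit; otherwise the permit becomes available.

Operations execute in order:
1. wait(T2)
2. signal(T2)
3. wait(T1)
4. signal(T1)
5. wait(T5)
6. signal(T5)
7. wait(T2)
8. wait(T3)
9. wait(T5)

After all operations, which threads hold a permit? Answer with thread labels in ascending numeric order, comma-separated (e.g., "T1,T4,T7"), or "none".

Answer: T2,T3

Derivation:
Step 1: wait(T2) -> count=1 queue=[] holders={T2}
Step 2: signal(T2) -> count=2 queue=[] holders={none}
Step 3: wait(T1) -> count=1 queue=[] holders={T1}
Step 4: signal(T1) -> count=2 queue=[] holders={none}
Step 5: wait(T5) -> count=1 queue=[] holders={T5}
Step 6: signal(T5) -> count=2 queue=[] holders={none}
Step 7: wait(T2) -> count=1 queue=[] holders={T2}
Step 8: wait(T3) -> count=0 queue=[] holders={T2,T3}
Step 9: wait(T5) -> count=0 queue=[T5] holders={T2,T3}
Final holders: T2,T3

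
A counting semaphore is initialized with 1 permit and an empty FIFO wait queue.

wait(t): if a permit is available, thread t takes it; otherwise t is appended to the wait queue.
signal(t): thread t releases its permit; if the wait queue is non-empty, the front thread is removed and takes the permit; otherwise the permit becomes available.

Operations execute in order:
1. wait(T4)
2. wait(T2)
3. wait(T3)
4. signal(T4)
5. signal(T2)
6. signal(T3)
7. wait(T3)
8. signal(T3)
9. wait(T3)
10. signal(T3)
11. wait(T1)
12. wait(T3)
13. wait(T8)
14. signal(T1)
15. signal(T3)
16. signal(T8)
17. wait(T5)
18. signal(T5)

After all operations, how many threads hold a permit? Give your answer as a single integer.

Step 1: wait(T4) -> count=0 queue=[] holders={T4}
Step 2: wait(T2) -> count=0 queue=[T2] holders={T4}
Step 3: wait(T3) -> count=0 queue=[T2,T3] holders={T4}
Step 4: signal(T4) -> count=0 queue=[T3] holders={T2}
Step 5: signal(T2) -> count=0 queue=[] holders={T3}
Step 6: signal(T3) -> count=1 queue=[] holders={none}
Step 7: wait(T3) -> count=0 queue=[] holders={T3}
Step 8: signal(T3) -> count=1 queue=[] holders={none}
Step 9: wait(T3) -> count=0 queue=[] holders={T3}
Step 10: signal(T3) -> count=1 queue=[] holders={none}
Step 11: wait(T1) -> count=0 queue=[] holders={T1}
Step 12: wait(T3) -> count=0 queue=[T3] holders={T1}
Step 13: wait(T8) -> count=0 queue=[T3,T8] holders={T1}
Step 14: signal(T1) -> count=0 queue=[T8] holders={T3}
Step 15: signal(T3) -> count=0 queue=[] holders={T8}
Step 16: signal(T8) -> count=1 queue=[] holders={none}
Step 17: wait(T5) -> count=0 queue=[] holders={T5}
Step 18: signal(T5) -> count=1 queue=[] holders={none}
Final holders: {none} -> 0 thread(s)

Answer: 0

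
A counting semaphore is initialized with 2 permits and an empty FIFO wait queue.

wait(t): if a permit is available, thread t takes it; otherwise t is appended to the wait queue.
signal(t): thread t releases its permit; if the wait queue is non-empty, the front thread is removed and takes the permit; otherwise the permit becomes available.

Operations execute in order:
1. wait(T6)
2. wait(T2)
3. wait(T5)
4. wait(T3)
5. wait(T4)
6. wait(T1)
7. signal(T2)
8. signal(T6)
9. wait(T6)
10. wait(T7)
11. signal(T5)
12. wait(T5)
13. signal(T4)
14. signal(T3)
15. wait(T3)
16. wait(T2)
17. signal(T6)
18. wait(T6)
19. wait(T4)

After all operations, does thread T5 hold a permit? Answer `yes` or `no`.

Step 1: wait(T6) -> count=1 queue=[] holders={T6}
Step 2: wait(T2) -> count=0 queue=[] holders={T2,T6}
Step 3: wait(T5) -> count=0 queue=[T5] holders={T2,T6}
Step 4: wait(T3) -> count=0 queue=[T5,T3] holders={T2,T6}
Step 5: wait(T4) -> count=0 queue=[T5,T3,T4] holders={T2,T6}
Step 6: wait(T1) -> count=0 queue=[T5,T3,T4,T1] holders={T2,T6}
Step 7: signal(T2) -> count=0 queue=[T3,T4,T1] holders={T5,T6}
Step 8: signal(T6) -> count=0 queue=[T4,T1] holders={T3,T5}
Step 9: wait(T6) -> count=0 queue=[T4,T1,T6] holders={T3,T5}
Step 10: wait(T7) -> count=0 queue=[T4,T1,T6,T7] holders={T3,T5}
Step 11: signal(T5) -> count=0 queue=[T1,T6,T7] holders={T3,T4}
Step 12: wait(T5) -> count=0 queue=[T1,T6,T7,T5] holders={T3,T4}
Step 13: signal(T4) -> count=0 queue=[T6,T7,T5] holders={T1,T3}
Step 14: signal(T3) -> count=0 queue=[T7,T5] holders={T1,T6}
Step 15: wait(T3) -> count=0 queue=[T7,T5,T3] holders={T1,T6}
Step 16: wait(T2) -> count=0 queue=[T7,T5,T3,T2] holders={T1,T6}
Step 17: signal(T6) -> count=0 queue=[T5,T3,T2] holders={T1,T7}
Step 18: wait(T6) -> count=0 queue=[T5,T3,T2,T6] holders={T1,T7}
Step 19: wait(T4) -> count=0 queue=[T5,T3,T2,T6,T4] holders={T1,T7}
Final holders: {T1,T7} -> T5 not in holders

Answer: no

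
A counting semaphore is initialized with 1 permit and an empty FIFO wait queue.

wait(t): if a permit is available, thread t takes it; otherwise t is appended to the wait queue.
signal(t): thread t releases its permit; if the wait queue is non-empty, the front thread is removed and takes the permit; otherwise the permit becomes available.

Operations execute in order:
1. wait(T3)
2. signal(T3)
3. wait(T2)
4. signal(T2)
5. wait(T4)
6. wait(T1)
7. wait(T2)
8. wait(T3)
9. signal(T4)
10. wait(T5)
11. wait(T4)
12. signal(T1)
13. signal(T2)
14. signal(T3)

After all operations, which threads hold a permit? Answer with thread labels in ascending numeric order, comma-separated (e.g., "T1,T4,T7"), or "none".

Step 1: wait(T3) -> count=0 queue=[] holders={T3}
Step 2: signal(T3) -> count=1 queue=[] holders={none}
Step 3: wait(T2) -> count=0 queue=[] holders={T2}
Step 4: signal(T2) -> count=1 queue=[] holders={none}
Step 5: wait(T4) -> count=0 queue=[] holders={T4}
Step 6: wait(T1) -> count=0 queue=[T1] holders={T4}
Step 7: wait(T2) -> count=0 queue=[T1,T2] holders={T4}
Step 8: wait(T3) -> count=0 queue=[T1,T2,T3] holders={T4}
Step 9: signal(T4) -> count=0 queue=[T2,T3] holders={T1}
Step 10: wait(T5) -> count=0 queue=[T2,T3,T5] holders={T1}
Step 11: wait(T4) -> count=0 queue=[T2,T3,T5,T4] holders={T1}
Step 12: signal(T1) -> count=0 queue=[T3,T5,T4] holders={T2}
Step 13: signal(T2) -> count=0 queue=[T5,T4] holders={T3}
Step 14: signal(T3) -> count=0 queue=[T4] holders={T5}
Final holders: T5

Answer: T5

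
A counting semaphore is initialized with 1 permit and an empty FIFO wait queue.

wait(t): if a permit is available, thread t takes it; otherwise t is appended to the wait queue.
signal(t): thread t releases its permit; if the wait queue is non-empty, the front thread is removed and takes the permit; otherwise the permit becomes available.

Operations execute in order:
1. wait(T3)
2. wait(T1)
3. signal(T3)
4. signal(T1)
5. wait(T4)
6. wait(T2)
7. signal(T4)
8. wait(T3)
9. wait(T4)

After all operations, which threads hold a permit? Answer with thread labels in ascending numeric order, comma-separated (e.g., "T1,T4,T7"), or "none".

Answer: T2

Derivation:
Step 1: wait(T3) -> count=0 queue=[] holders={T3}
Step 2: wait(T1) -> count=0 queue=[T1] holders={T3}
Step 3: signal(T3) -> count=0 queue=[] holders={T1}
Step 4: signal(T1) -> count=1 queue=[] holders={none}
Step 5: wait(T4) -> count=0 queue=[] holders={T4}
Step 6: wait(T2) -> count=0 queue=[T2] holders={T4}
Step 7: signal(T4) -> count=0 queue=[] holders={T2}
Step 8: wait(T3) -> count=0 queue=[T3] holders={T2}
Step 9: wait(T4) -> count=0 queue=[T3,T4] holders={T2}
Final holders: T2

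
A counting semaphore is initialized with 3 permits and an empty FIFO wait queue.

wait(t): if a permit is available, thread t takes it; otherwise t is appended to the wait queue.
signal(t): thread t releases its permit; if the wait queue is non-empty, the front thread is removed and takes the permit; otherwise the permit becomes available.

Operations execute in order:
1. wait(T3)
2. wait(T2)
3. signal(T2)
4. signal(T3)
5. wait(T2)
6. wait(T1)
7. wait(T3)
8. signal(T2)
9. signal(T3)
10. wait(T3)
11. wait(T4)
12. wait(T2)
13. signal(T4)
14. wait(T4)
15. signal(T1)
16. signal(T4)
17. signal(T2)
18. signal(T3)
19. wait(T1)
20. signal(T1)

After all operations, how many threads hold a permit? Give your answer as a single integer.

Answer: 0

Derivation:
Step 1: wait(T3) -> count=2 queue=[] holders={T3}
Step 2: wait(T2) -> count=1 queue=[] holders={T2,T3}
Step 3: signal(T2) -> count=2 queue=[] holders={T3}
Step 4: signal(T3) -> count=3 queue=[] holders={none}
Step 5: wait(T2) -> count=2 queue=[] holders={T2}
Step 6: wait(T1) -> count=1 queue=[] holders={T1,T2}
Step 7: wait(T3) -> count=0 queue=[] holders={T1,T2,T3}
Step 8: signal(T2) -> count=1 queue=[] holders={T1,T3}
Step 9: signal(T3) -> count=2 queue=[] holders={T1}
Step 10: wait(T3) -> count=1 queue=[] holders={T1,T3}
Step 11: wait(T4) -> count=0 queue=[] holders={T1,T3,T4}
Step 12: wait(T2) -> count=0 queue=[T2] holders={T1,T3,T4}
Step 13: signal(T4) -> count=0 queue=[] holders={T1,T2,T3}
Step 14: wait(T4) -> count=0 queue=[T4] holders={T1,T2,T3}
Step 15: signal(T1) -> count=0 queue=[] holders={T2,T3,T4}
Step 16: signal(T4) -> count=1 queue=[] holders={T2,T3}
Step 17: signal(T2) -> count=2 queue=[] holders={T3}
Step 18: signal(T3) -> count=3 queue=[] holders={none}
Step 19: wait(T1) -> count=2 queue=[] holders={T1}
Step 20: signal(T1) -> count=3 queue=[] holders={none}
Final holders: {none} -> 0 thread(s)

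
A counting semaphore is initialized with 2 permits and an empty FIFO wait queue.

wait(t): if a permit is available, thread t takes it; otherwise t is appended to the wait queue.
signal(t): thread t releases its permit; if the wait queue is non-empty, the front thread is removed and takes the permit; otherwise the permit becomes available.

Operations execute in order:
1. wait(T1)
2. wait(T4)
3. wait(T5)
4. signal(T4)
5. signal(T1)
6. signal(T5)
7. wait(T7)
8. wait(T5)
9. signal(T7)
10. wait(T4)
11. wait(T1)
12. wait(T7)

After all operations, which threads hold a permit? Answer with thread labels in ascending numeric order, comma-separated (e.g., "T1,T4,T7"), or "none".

Answer: T4,T5

Derivation:
Step 1: wait(T1) -> count=1 queue=[] holders={T1}
Step 2: wait(T4) -> count=0 queue=[] holders={T1,T4}
Step 3: wait(T5) -> count=0 queue=[T5] holders={T1,T4}
Step 4: signal(T4) -> count=0 queue=[] holders={T1,T5}
Step 5: signal(T1) -> count=1 queue=[] holders={T5}
Step 6: signal(T5) -> count=2 queue=[] holders={none}
Step 7: wait(T7) -> count=1 queue=[] holders={T7}
Step 8: wait(T5) -> count=0 queue=[] holders={T5,T7}
Step 9: signal(T7) -> count=1 queue=[] holders={T5}
Step 10: wait(T4) -> count=0 queue=[] holders={T4,T5}
Step 11: wait(T1) -> count=0 queue=[T1] holders={T4,T5}
Step 12: wait(T7) -> count=0 queue=[T1,T7] holders={T4,T5}
Final holders: T4,T5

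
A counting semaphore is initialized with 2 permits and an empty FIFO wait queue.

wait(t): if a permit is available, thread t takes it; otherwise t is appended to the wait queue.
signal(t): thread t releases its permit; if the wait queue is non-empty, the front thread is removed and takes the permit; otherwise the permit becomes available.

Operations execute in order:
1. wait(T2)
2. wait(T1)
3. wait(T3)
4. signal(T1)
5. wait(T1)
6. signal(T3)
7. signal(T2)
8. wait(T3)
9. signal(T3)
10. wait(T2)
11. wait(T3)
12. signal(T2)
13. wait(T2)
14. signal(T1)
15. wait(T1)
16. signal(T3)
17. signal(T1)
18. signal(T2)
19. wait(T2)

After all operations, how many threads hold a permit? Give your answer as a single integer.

Step 1: wait(T2) -> count=1 queue=[] holders={T2}
Step 2: wait(T1) -> count=0 queue=[] holders={T1,T2}
Step 3: wait(T3) -> count=0 queue=[T3] holders={T1,T2}
Step 4: signal(T1) -> count=0 queue=[] holders={T2,T3}
Step 5: wait(T1) -> count=0 queue=[T1] holders={T2,T3}
Step 6: signal(T3) -> count=0 queue=[] holders={T1,T2}
Step 7: signal(T2) -> count=1 queue=[] holders={T1}
Step 8: wait(T3) -> count=0 queue=[] holders={T1,T3}
Step 9: signal(T3) -> count=1 queue=[] holders={T1}
Step 10: wait(T2) -> count=0 queue=[] holders={T1,T2}
Step 11: wait(T3) -> count=0 queue=[T3] holders={T1,T2}
Step 12: signal(T2) -> count=0 queue=[] holders={T1,T3}
Step 13: wait(T2) -> count=0 queue=[T2] holders={T1,T3}
Step 14: signal(T1) -> count=0 queue=[] holders={T2,T3}
Step 15: wait(T1) -> count=0 queue=[T1] holders={T2,T3}
Step 16: signal(T3) -> count=0 queue=[] holders={T1,T2}
Step 17: signal(T1) -> count=1 queue=[] holders={T2}
Step 18: signal(T2) -> count=2 queue=[] holders={none}
Step 19: wait(T2) -> count=1 queue=[] holders={T2}
Final holders: {T2} -> 1 thread(s)

Answer: 1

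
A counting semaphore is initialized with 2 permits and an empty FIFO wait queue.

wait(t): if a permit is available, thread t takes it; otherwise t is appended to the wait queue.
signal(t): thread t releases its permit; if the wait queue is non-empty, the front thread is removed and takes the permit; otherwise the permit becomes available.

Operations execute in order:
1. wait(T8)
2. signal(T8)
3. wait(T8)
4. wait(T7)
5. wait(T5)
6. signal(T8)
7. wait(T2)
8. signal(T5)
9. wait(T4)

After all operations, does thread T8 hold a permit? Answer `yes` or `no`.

Answer: no

Derivation:
Step 1: wait(T8) -> count=1 queue=[] holders={T8}
Step 2: signal(T8) -> count=2 queue=[] holders={none}
Step 3: wait(T8) -> count=1 queue=[] holders={T8}
Step 4: wait(T7) -> count=0 queue=[] holders={T7,T8}
Step 5: wait(T5) -> count=0 queue=[T5] holders={T7,T8}
Step 6: signal(T8) -> count=0 queue=[] holders={T5,T7}
Step 7: wait(T2) -> count=0 queue=[T2] holders={T5,T7}
Step 8: signal(T5) -> count=0 queue=[] holders={T2,T7}
Step 9: wait(T4) -> count=0 queue=[T4] holders={T2,T7}
Final holders: {T2,T7} -> T8 not in holders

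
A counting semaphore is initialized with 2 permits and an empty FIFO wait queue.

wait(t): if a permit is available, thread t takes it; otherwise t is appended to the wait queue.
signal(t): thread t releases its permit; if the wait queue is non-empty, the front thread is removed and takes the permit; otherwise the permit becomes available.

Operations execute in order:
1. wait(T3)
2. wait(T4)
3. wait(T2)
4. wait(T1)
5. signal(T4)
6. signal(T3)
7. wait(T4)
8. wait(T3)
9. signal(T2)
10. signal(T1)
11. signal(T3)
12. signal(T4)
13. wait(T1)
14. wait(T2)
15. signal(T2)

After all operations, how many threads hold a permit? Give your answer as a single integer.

Answer: 1

Derivation:
Step 1: wait(T3) -> count=1 queue=[] holders={T3}
Step 2: wait(T4) -> count=0 queue=[] holders={T3,T4}
Step 3: wait(T2) -> count=0 queue=[T2] holders={T3,T4}
Step 4: wait(T1) -> count=0 queue=[T2,T1] holders={T3,T4}
Step 5: signal(T4) -> count=0 queue=[T1] holders={T2,T3}
Step 6: signal(T3) -> count=0 queue=[] holders={T1,T2}
Step 7: wait(T4) -> count=0 queue=[T4] holders={T1,T2}
Step 8: wait(T3) -> count=0 queue=[T4,T3] holders={T1,T2}
Step 9: signal(T2) -> count=0 queue=[T3] holders={T1,T4}
Step 10: signal(T1) -> count=0 queue=[] holders={T3,T4}
Step 11: signal(T3) -> count=1 queue=[] holders={T4}
Step 12: signal(T4) -> count=2 queue=[] holders={none}
Step 13: wait(T1) -> count=1 queue=[] holders={T1}
Step 14: wait(T2) -> count=0 queue=[] holders={T1,T2}
Step 15: signal(T2) -> count=1 queue=[] holders={T1}
Final holders: {T1} -> 1 thread(s)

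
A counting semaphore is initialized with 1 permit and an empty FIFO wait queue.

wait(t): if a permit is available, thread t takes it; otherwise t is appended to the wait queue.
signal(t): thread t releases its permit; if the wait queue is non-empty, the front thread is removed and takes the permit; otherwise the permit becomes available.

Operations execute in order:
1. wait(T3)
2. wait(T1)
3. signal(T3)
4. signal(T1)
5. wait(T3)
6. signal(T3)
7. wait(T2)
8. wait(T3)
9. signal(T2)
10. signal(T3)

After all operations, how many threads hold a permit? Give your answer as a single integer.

Step 1: wait(T3) -> count=0 queue=[] holders={T3}
Step 2: wait(T1) -> count=0 queue=[T1] holders={T3}
Step 3: signal(T3) -> count=0 queue=[] holders={T1}
Step 4: signal(T1) -> count=1 queue=[] holders={none}
Step 5: wait(T3) -> count=0 queue=[] holders={T3}
Step 6: signal(T3) -> count=1 queue=[] holders={none}
Step 7: wait(T2) -> count=0 queue=[] holders={T2}
Step 8: wait(T3) -> count=0 queue=[T3] holders={T2}
Step 9: signal(T2) -> count=0 queue=[] holders={T3}
Step 10: signal(T3) -> count=1 queue=[] holders={none}
Final holders: {none} -> 0 thread(s)

Answer: 0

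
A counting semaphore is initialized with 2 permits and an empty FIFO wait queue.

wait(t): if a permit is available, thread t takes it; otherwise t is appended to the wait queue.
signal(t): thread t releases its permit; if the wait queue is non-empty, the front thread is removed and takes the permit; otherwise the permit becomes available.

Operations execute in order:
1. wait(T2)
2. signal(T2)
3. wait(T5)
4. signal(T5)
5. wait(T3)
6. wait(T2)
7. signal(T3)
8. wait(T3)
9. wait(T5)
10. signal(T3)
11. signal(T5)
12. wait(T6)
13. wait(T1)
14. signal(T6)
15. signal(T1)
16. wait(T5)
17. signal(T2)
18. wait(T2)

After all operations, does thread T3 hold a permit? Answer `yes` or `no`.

Step 1: wait(T2) -> count=1 queue=[] holders={T2}
Step 2: signal(T2) -> count=2 queue=[] holders={none}
Step 3: wait(T5) -> count=1 queue=[] holders={T5}
Step 4: signal(T5) -> count=2 queue=[] holders={none}
Step 5: wait(T3) -> count=1 queue=[] holders={T3}
Step 6: wait(T2) -> count=0 queue=[] holders={T2,T3}
Step 7: signal(T3) -> count=1 queue=[] holders={T2}
Step 8: wait(T3) -> count=0 queue=[] holders={T2,T3}
Step 9: wait(T5) -> count=0 queue=[T5] holders={T2,T3}
Step 10: signal(T3) -> count=0 queue=[] holders={T2,T5}
Step 11: signal(T5) -> count=1 queue=[] holders={T2}
Step 12: wait(T6) -> count=0 queue=[] holders={T2,T6}
Step 13: wait(T1) -> count=0 queue=[T1] holders={T2,T6}
Step 14: signal(T6) -> count=0 queue=[] holders={T1,T2}
Step 15: signal(T1) -> count=1 queue=[] holders={T2}
Step 16: wait(T5) -> count=0 queue=[] holders={T2,T5}
Step 17: signal(T2) -> count=1 queue=[] holders={T5}
Step 18: wait(T2) -> count=0 queue=[] holders={T2,T5}
Final holders: {T2,T5} -> T3 not in holders

Answer: no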